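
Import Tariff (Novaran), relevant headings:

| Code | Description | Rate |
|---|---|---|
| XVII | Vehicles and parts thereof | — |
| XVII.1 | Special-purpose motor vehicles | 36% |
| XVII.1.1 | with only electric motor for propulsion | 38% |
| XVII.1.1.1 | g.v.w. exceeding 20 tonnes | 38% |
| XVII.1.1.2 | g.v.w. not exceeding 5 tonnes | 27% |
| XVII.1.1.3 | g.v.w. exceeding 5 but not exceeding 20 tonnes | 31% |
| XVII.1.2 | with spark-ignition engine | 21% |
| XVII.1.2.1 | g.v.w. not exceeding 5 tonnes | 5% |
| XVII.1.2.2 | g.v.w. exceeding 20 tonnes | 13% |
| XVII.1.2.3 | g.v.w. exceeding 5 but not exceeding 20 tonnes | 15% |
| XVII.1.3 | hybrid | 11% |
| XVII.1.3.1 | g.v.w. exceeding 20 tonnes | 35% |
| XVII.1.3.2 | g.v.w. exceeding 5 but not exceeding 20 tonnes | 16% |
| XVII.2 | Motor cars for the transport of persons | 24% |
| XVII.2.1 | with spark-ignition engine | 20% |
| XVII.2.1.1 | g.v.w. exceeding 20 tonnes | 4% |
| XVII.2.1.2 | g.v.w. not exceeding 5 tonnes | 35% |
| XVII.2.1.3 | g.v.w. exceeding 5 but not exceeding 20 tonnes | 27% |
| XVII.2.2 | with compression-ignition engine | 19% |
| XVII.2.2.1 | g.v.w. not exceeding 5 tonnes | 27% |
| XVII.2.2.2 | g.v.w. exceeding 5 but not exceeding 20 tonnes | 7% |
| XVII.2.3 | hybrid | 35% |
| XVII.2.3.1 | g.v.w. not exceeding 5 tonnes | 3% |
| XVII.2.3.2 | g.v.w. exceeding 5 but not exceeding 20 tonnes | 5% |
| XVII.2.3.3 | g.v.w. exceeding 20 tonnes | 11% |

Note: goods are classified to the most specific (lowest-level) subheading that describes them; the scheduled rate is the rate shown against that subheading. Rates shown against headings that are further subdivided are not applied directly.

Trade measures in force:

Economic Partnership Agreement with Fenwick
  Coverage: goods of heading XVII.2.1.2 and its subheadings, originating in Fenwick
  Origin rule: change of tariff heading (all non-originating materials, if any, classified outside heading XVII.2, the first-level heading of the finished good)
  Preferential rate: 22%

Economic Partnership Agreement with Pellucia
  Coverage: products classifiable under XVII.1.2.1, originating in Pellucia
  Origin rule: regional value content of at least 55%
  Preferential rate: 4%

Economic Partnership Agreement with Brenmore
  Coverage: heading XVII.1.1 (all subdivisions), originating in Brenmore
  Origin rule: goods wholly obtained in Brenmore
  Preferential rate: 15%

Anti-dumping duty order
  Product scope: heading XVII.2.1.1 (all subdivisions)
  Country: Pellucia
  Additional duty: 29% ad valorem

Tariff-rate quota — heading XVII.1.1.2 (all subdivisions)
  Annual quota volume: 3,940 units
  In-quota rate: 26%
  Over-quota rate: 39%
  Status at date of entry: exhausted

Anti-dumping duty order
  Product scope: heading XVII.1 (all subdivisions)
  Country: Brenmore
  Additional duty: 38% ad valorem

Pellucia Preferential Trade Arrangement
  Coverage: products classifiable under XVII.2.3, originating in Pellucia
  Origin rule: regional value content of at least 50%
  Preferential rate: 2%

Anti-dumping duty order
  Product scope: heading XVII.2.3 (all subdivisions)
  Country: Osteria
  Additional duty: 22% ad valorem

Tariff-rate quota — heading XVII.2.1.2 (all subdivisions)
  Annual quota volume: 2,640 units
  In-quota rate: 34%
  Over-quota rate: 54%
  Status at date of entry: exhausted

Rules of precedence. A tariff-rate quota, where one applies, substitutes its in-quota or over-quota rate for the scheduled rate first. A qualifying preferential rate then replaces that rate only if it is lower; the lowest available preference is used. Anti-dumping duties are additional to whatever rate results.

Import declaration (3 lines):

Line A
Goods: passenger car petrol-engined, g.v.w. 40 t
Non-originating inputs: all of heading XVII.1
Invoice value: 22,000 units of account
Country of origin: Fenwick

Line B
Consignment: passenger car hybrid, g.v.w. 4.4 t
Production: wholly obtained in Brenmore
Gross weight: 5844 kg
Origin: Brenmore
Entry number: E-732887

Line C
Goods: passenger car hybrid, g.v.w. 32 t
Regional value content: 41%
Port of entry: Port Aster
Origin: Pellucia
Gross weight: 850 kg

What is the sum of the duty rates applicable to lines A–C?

Line A: passenger car → XVII.2; petrol-engined → XVII.2.1; g.v.w. 40 t → XVII.2.1.1. Scheduled 4%. Fenwick agreement on XVII.2.1.2: XVII.2.1.1 not covered. → 4%.
Line B: passenger car → XVII.2; hybrid → XVII.2.3; g.v.w. 4.4 t → XVII.2.3.1. Scheduled 3%. Brenmore agreement on XVII.1.1: XVII.2.3.1 not covered. → 3%.
Line C: passenger car → XVII.2; hybrid → XVII.2.3; g.v.w. 32 t → XVII.2.3.3. Scheduled 11%. Pellucia agreement on XVII.1.2.1: XVII.2.3.3 not covered; Pellucia agreement on XVII.2.3: RVC < 50%. → 11%.
Sum: 4% + 3% + 11% = 18%.

18%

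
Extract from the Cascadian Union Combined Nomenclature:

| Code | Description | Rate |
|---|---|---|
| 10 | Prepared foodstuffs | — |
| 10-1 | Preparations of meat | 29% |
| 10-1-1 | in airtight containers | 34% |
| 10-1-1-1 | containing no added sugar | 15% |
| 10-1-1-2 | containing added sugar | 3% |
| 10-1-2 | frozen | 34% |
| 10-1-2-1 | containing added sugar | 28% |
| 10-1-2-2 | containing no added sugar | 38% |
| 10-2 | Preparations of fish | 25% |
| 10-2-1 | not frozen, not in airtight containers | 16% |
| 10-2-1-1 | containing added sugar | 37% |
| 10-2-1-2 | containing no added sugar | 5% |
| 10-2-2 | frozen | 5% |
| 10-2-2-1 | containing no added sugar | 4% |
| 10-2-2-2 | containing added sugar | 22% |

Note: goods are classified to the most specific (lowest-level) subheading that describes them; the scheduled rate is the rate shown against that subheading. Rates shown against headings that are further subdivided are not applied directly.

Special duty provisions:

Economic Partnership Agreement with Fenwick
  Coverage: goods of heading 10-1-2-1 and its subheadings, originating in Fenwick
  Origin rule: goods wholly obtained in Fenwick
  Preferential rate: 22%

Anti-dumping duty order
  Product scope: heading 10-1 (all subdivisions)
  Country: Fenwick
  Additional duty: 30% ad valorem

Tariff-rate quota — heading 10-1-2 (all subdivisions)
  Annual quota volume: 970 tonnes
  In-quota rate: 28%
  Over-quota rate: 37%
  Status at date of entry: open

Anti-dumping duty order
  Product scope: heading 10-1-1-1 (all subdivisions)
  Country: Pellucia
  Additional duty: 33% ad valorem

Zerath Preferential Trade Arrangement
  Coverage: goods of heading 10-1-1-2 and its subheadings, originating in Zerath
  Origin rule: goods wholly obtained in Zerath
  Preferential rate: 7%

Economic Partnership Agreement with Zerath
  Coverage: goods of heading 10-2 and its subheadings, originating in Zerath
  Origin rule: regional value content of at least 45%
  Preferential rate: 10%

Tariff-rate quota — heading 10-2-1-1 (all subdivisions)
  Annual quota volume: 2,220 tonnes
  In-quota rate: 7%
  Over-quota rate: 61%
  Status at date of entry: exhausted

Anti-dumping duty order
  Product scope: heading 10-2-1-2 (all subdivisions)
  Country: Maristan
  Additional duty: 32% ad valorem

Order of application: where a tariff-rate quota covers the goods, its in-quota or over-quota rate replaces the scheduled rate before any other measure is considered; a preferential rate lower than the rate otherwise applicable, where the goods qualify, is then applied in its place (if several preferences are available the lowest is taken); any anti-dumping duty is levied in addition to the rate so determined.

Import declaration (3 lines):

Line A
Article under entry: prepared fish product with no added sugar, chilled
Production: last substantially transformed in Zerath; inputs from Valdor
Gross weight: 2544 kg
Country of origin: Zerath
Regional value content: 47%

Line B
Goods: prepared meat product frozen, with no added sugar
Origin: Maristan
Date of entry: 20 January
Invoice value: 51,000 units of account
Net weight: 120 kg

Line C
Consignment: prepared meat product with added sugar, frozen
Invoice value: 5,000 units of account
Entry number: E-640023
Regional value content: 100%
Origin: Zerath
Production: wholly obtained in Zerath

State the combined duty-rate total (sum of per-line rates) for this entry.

Line A: prepared fish product → 10-2; chilled → 10-2-1; with no added sugar → 10-2-1-2. Scheduled 5%. Zerath agreement on 10-1-1-2: 10-2-1-2 not covered; Zerath agreement on 10-2: RVC ≥ 45% → 10% available; preference 10% not lower than 5% → no reduction. → 5%.
Line B: prepared meat product → 10-1; frozen → 10-1-2; with no added sugar → 10-1-2-2. Scheduled 38%. quota on 10-1-2 open → in-quota 28%. → 28%.
Line C: prepared meat product → 10-1; frozen → 10-1-2; with added sugar → 10-1-2-1. Scheduled 28%. quota on 10-1-2 open → in-quota 28%; Zerath agreement on 10-1-1-2: 10-1-2-1 not covered; Zerath agreement on 10-2: 10-1-2-1 not covered. → 28%.
Sum: 5% + 28% + 28% = 61%.

61%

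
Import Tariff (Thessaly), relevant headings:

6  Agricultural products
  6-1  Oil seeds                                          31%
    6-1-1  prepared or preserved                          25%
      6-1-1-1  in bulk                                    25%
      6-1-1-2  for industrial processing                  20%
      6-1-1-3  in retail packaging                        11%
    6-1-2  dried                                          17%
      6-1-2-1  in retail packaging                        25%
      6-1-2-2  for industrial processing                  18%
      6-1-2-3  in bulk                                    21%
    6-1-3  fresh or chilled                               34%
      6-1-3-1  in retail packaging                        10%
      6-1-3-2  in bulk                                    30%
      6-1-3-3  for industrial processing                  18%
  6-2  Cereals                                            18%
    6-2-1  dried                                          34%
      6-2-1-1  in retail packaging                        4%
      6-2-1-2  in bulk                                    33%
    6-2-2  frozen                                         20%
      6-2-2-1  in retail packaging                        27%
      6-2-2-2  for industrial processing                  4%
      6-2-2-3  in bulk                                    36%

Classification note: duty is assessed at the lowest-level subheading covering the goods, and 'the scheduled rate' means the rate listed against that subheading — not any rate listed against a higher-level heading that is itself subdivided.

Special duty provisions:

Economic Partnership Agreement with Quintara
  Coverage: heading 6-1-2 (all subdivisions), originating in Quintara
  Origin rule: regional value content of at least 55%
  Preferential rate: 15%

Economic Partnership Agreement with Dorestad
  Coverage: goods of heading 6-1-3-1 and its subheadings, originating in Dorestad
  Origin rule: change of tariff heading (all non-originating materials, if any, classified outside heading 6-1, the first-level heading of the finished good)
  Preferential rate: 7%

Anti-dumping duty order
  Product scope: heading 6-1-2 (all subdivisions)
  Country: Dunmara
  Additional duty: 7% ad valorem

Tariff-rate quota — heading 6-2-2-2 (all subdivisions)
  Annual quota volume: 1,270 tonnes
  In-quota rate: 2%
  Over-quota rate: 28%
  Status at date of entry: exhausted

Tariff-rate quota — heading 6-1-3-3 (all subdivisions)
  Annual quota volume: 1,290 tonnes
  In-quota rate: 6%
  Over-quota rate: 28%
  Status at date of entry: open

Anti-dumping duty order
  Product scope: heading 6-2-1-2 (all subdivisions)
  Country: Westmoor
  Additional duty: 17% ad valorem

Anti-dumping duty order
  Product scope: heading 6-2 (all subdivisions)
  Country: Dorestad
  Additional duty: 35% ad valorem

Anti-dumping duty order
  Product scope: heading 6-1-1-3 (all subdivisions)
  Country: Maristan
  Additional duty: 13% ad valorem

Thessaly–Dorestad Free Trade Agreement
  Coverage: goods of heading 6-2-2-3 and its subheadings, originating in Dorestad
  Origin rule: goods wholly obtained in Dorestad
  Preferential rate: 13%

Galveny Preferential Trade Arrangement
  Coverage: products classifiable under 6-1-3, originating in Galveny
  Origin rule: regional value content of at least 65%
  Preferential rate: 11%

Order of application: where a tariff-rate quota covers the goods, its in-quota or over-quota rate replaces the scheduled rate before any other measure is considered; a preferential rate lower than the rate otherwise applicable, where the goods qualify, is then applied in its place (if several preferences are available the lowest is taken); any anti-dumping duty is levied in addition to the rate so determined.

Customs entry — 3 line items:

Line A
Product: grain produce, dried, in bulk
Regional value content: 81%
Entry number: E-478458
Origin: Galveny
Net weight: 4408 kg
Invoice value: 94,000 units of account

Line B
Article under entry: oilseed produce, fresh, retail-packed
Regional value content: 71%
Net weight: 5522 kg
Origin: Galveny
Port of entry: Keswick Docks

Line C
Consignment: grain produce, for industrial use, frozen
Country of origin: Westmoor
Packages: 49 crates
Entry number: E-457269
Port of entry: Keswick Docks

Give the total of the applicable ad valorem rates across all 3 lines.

71%

Line A: grain → 6-2; dried → 6-2-1; in bulk → 6-2-1-2. Scheduled 33%. Galveny agreement on 6-1-3: 6-2-1-2 not covered. → 33%.
Line B: oilseed → 6-1; fresh → 6-1-3; retail-packed → 6-1-3-1. Scheduled 10%. Galveny agreement on 6-1-3: RVC ≥ 65% → 11% available; preference 11% not lower than 10% → no reduction. → 10%.
Line C: grain → 6-2; frozen → 6-2-2; for industrial use → 6-2-2-2. Scheduled 4%. quota on 6-2-2-2 exhausted → over-quota 28%. → 28%.
Sum: 33% + 10% + 28% = 71%.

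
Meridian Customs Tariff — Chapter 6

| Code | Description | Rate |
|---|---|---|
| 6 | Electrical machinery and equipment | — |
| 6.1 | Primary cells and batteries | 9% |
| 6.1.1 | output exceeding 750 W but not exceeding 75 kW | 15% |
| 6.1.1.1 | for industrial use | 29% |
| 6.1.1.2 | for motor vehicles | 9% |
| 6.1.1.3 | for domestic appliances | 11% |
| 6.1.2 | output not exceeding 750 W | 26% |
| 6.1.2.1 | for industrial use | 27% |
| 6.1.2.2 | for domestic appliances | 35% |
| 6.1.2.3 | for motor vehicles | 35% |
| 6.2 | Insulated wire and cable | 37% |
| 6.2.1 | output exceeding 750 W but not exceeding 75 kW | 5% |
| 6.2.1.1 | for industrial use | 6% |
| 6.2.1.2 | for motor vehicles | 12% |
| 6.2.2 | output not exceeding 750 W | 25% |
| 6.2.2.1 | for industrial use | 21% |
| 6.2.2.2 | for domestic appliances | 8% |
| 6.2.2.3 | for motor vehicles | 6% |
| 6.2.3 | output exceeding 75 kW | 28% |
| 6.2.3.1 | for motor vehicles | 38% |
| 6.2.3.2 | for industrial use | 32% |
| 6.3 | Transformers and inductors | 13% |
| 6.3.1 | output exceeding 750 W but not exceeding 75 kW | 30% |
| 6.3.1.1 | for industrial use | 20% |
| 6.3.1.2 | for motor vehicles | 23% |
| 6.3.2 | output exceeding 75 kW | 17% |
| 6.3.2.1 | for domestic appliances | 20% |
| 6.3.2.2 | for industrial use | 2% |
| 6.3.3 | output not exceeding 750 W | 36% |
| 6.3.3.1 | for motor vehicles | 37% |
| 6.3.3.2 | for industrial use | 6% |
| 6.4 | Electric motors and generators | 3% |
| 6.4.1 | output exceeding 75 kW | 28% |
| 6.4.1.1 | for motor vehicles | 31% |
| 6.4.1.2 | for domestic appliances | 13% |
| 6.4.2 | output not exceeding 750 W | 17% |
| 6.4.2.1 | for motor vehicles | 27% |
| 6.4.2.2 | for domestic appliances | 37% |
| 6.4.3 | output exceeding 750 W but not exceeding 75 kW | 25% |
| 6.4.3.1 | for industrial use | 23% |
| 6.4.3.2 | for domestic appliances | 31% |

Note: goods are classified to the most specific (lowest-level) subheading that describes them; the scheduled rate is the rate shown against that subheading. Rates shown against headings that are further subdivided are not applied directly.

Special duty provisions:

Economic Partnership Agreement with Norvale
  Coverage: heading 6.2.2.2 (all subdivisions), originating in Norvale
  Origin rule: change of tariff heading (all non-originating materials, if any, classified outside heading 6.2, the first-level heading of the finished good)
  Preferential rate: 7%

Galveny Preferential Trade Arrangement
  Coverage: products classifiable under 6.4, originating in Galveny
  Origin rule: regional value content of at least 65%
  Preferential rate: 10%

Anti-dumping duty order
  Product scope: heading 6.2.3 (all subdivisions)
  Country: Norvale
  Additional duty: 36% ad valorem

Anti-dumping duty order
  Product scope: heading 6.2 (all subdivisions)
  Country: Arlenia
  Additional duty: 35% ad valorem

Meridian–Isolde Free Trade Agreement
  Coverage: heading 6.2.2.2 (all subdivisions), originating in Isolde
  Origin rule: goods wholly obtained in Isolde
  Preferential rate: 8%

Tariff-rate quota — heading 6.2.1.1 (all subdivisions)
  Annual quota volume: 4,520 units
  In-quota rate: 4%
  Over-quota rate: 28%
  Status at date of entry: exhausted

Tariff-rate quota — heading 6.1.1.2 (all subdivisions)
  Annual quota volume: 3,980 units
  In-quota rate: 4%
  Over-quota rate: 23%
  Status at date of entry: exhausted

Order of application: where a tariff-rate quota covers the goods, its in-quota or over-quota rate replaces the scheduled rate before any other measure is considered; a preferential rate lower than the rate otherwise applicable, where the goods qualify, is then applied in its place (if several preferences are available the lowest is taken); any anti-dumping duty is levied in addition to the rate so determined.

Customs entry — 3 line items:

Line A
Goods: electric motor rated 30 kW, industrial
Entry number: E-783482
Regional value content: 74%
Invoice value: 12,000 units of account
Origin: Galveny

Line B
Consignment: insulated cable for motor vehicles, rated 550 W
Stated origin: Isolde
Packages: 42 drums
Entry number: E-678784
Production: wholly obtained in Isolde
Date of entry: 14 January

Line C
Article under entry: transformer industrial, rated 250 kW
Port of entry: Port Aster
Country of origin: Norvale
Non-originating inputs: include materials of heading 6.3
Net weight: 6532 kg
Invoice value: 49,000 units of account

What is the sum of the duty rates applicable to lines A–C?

Line A: electric motor → 6.4; rated 30 kW → 6.4.3; industrial → 6.4.3.1. Scheduled 23%. Galveny agreement on 6.4: RVC ≥ 65% → 10% available; preferential 10%. → 10%.
Line B: insulated cable → 6.2; rated 550 W → 6.2.2; for motor vehicles → 6.2.2.3. Scheduled 6%. Isolde agreement on 6.2.2.2: 6.2.2.3 not covered. → 6%.
Line C: transformer → 6.3; rated 250 kW → 6.3.2; industrial → 6.3.2.2. Scheduled 2%. Norvale agreement on 6.2.2.2: 6.3.2.2 not covered. → 2%.
Sum: 10% + 6% + 2% = 18%.

18%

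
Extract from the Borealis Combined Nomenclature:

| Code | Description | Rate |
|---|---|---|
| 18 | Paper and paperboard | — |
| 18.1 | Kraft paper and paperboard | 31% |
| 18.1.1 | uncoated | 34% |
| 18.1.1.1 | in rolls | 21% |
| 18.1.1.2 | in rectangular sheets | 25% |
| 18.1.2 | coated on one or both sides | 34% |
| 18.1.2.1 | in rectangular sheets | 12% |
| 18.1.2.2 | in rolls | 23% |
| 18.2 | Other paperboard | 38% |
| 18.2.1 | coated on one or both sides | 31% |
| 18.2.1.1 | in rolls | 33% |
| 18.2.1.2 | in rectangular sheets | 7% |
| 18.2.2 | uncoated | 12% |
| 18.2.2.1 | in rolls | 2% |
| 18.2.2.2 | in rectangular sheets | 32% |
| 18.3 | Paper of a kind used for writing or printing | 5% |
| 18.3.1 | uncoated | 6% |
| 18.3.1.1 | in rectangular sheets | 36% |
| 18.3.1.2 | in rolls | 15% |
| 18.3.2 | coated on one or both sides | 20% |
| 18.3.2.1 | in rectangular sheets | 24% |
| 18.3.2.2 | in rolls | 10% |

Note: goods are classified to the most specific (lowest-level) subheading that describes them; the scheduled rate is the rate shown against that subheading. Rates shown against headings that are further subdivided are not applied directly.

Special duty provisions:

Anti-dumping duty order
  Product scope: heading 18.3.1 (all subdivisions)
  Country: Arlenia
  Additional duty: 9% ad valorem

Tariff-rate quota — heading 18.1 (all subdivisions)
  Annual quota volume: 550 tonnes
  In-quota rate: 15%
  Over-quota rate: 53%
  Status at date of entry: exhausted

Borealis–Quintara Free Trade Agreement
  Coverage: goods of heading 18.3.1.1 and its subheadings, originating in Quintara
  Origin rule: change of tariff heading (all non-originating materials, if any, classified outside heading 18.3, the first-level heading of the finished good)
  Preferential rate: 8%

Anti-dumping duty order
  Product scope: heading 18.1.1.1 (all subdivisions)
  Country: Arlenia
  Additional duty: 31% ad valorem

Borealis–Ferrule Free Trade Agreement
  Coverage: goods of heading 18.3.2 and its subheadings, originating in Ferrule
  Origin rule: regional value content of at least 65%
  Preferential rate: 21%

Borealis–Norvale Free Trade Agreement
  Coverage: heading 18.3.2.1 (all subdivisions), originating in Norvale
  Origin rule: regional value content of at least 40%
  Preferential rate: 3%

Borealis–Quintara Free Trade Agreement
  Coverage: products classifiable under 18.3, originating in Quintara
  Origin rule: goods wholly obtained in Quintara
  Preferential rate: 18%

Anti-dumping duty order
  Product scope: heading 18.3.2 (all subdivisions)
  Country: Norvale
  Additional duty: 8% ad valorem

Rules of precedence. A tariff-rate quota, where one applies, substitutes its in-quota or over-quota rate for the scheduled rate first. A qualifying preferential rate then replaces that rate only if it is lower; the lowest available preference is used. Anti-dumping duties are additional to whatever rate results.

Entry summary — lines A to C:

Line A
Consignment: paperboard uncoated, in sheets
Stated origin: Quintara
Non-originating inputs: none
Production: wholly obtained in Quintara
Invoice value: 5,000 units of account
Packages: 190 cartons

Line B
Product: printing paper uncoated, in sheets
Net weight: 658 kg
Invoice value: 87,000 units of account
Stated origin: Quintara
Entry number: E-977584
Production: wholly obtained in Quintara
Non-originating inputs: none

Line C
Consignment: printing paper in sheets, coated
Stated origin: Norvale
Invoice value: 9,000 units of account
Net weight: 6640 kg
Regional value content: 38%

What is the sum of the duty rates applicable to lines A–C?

72%

Line A: paperboard → 18.2; uncoated → 18.2.2; in sheets → 18.2.2.2. Scheduled 32%. Quintara agreement on 18.3.1.1: 18.2.2.2 not covered; Quintara agreement on 18.3: 18.2.2.2 not covered. → 32%.
Line B: printing paper → 18.3; uncoated → 18.3.1; in sheets → 18.3.1.1. Scheduled 36%. Quintara agreement on 18.3.1.1: CTH met → 8% available; Quintara agreement on 18.3: wholly obtained → 18% available; preferential 8%. → 8%.
Line C: printing paper → 18.3; coated → 18.3.2; in sheets → 18.3.2.1. Scheduled 24%. Norvale agreement on 18.3.2.1: RVC < 40%; anti-dumping (Norvale, 18.3.2): +8%; total 24% + 8% = 32%. → 32%.
Sum: 32% + 8% + 32% = 72%.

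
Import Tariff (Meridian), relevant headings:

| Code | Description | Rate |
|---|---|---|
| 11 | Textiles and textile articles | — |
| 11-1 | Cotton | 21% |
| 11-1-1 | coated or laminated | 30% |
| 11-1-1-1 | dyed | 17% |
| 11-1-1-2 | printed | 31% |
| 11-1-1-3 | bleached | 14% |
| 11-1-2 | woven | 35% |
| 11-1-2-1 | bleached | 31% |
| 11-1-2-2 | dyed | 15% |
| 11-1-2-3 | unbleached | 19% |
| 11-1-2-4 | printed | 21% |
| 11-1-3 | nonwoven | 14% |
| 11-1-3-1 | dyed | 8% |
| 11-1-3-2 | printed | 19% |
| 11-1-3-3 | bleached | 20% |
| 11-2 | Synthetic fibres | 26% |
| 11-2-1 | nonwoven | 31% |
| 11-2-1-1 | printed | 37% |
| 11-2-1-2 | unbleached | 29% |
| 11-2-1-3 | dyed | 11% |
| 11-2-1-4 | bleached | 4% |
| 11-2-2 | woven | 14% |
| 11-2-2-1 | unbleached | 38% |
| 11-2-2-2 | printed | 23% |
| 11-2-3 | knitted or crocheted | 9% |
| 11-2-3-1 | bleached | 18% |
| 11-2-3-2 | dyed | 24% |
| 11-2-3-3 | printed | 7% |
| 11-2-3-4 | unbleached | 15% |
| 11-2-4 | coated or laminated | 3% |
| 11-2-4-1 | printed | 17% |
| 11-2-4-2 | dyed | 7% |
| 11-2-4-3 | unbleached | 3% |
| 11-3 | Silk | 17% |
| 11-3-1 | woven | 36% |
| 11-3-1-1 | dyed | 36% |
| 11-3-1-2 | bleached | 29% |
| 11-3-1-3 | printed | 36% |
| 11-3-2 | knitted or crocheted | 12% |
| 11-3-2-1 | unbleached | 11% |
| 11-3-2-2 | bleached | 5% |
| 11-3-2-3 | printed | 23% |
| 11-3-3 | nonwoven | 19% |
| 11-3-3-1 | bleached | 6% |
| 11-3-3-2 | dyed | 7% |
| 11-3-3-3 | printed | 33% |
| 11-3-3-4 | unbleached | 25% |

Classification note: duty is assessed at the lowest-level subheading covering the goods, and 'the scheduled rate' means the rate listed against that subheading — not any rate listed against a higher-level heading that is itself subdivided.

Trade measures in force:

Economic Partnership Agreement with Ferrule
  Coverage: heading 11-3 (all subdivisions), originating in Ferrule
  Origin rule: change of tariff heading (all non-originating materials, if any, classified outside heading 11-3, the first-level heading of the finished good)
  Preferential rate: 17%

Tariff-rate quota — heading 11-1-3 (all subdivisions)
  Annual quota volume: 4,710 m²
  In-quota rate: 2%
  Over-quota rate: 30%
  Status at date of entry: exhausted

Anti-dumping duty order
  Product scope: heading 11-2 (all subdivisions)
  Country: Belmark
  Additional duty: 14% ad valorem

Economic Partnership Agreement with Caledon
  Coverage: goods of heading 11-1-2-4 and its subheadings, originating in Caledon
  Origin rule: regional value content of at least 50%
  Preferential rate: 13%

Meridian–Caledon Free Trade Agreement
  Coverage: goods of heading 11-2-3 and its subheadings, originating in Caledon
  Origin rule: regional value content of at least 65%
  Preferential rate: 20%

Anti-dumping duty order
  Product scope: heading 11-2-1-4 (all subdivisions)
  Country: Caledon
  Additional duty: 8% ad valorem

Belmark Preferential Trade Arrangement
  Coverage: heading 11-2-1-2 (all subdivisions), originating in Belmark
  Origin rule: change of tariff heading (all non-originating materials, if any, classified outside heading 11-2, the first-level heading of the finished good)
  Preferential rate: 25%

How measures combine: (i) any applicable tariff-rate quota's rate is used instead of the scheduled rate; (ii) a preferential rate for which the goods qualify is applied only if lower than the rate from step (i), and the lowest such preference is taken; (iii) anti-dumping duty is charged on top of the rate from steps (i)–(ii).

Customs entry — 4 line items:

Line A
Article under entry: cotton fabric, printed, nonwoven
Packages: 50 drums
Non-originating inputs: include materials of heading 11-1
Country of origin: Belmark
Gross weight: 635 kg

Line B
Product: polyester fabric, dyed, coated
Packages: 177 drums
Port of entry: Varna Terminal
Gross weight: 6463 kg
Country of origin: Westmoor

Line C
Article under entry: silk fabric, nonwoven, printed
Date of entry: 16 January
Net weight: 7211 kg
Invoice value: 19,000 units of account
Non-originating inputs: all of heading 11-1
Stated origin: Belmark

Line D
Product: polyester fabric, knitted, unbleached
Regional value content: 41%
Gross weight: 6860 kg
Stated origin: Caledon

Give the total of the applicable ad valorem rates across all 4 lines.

85%

Line A: cotton → 11-1; nonwoven → 11-1-3; printed → 11-1-3-2. Scheduled 19%. quota on 11-1-3 exhausted → over-quota 30%; Belmark agreement on 11-2-1-2: 11-1-3-2 not covered. → 30%.
Line B: polyester → 11-2; coated → 11-2-4; dyed → 11-2-4-2. Scheduled 7%. No special measure applies. → 7%.
Line C: silk → 11-3; nonwoven → 11-3-3; printed → 11-3-3-3. Scheduled 33%. Belmark agreement on 11-2-1-2: 11-3-3-3 not covered. → 33%.
Line D: polyester → 11-2; knitted → 11-2-3; unbleached → 11-2-3-4. Scheduled 15%. Caledon agreement on 11-1-2-4: 11-2-3-4 not covered; Caledon agreement on 11-2-3: RVC < 65%. → 15%.
Sum: 30% + 7% + 33% + 15% = 85%.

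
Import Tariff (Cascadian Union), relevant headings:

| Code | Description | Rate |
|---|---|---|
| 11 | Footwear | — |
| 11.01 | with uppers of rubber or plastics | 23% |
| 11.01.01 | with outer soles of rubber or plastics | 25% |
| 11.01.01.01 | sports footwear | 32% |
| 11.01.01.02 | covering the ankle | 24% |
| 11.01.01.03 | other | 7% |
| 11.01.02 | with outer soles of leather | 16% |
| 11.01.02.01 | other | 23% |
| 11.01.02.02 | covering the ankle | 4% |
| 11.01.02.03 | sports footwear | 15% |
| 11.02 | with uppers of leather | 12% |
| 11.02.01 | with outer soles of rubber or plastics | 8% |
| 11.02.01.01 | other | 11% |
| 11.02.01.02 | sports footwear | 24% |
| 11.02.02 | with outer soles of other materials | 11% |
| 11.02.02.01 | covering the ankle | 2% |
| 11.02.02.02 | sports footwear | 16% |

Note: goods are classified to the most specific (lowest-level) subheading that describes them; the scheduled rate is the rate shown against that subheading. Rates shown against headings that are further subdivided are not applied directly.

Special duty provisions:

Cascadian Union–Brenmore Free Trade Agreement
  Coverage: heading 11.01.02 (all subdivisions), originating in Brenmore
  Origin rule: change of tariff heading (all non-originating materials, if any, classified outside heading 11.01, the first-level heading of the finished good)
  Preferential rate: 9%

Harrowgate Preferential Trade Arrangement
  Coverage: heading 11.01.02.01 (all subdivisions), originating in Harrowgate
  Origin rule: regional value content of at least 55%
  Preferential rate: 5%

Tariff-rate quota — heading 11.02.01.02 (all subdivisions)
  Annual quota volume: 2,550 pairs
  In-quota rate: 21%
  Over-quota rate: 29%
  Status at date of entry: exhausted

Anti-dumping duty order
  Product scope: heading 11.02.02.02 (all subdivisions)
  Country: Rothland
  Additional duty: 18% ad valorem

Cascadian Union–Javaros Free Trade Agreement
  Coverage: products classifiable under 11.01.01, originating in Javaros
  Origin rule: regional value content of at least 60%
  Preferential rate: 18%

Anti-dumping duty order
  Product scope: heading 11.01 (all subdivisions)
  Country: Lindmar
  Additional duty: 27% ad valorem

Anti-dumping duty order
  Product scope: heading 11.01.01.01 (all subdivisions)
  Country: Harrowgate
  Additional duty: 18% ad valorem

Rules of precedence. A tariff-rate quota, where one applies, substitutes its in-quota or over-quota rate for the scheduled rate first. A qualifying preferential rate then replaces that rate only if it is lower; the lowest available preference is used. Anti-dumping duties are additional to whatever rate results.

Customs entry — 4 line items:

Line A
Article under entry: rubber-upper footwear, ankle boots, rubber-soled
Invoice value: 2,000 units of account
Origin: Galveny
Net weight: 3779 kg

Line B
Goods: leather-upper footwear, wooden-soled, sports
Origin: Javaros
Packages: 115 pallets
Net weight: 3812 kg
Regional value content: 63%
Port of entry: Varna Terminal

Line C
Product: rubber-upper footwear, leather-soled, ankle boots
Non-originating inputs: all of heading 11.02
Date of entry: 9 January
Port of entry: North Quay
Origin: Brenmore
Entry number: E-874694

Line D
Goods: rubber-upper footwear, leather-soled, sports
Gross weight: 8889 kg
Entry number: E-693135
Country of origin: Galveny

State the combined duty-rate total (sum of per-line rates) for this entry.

Line A: rubber-upper → 11.01; rubber-soled → 11.01.01; ankle boots → 11.01.01.02. Scheduled 24%. No special measure applies. → 24%.
Line B: leather-upper → 11.02; wooden-soled → 11.02.02; sports → 11.02.02.02. Scheduled 16%. Javaros agreement on 11.01.01: 11.02.02.02 not covered. → 16%.
Line C: rubber-upper → 11.01; leather-soled → 11.01.02; ankle boots → 11.01.02.02. Scheduled 4%. Brenmore agreement on 11.01.02: CTH met → 9% available; preference 9% not lower than 4% → no reduction. → 4%.
Line D: rubber-upper → 11.01; leather-soled → 11.01.02; sports → 11.01.02.03. Scheduled 15%. No special measure applies. → 15%.
Sum: 24% + 16% + 4% + 15% = 59%.

59%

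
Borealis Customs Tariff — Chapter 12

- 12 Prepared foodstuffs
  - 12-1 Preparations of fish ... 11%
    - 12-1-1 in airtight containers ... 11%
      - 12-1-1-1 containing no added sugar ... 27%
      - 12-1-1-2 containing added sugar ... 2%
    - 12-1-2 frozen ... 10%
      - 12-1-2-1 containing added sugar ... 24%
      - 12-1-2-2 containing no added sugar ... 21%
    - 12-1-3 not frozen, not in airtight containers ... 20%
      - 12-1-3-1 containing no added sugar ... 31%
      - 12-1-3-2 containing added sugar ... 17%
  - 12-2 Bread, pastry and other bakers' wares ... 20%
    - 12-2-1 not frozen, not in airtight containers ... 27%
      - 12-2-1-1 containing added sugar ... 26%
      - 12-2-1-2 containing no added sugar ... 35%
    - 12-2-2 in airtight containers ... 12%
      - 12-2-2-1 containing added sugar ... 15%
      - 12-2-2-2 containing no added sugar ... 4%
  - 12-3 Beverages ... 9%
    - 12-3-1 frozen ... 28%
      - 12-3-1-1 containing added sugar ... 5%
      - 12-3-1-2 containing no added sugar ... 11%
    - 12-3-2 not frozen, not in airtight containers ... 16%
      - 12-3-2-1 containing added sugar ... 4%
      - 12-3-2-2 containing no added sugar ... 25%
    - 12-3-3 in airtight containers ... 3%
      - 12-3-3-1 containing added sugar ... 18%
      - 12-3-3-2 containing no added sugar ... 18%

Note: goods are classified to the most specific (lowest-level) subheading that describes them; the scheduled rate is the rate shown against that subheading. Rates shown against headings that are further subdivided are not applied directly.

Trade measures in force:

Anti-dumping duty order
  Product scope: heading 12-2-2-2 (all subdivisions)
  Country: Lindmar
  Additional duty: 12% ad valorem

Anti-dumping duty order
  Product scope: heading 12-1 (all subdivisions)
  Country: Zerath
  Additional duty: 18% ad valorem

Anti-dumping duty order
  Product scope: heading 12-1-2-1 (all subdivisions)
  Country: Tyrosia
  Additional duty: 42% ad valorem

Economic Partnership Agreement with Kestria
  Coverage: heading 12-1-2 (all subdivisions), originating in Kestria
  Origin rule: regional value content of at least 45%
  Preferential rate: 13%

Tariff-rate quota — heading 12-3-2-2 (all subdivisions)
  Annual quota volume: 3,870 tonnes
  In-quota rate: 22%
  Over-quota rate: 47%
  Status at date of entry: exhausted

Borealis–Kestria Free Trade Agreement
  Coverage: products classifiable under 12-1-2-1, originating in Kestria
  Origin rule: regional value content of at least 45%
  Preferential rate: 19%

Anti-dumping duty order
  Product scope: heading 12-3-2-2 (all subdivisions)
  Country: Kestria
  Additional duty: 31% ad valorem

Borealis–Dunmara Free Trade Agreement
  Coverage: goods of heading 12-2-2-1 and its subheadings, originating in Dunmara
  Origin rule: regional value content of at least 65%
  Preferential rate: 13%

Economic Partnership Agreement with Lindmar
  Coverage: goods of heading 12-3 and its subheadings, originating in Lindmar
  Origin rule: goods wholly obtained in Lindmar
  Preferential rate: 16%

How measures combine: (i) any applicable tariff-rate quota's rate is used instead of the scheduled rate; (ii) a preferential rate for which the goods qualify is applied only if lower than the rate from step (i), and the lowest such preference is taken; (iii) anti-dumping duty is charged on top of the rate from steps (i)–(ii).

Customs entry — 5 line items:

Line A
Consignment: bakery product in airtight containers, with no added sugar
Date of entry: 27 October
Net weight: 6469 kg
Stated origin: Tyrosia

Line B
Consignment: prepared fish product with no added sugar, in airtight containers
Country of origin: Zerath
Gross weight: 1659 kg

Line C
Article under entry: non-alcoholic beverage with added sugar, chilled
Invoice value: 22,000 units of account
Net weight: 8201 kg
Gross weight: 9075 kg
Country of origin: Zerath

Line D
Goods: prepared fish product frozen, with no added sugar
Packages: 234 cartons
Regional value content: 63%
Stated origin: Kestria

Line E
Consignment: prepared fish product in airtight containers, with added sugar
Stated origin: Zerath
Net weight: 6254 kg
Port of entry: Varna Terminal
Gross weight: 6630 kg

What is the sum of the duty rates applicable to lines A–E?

Line A: bakery product → 12-2; in airtight containers → 12-2-2; with no added sugar → 12-2-2-2. Scheduled 4%. No special measure applies. → 4%.
Line B: prepared fish product → 12-1; in airtight containers → 12-1-1; with no added sugar → 12-1-1-1. Scheduled 27%. anti-dumping (Zerath, 12-1): +18%; total 27% + 18% = 45%. → 45%.
Line C: non-alcoholic beverage → 12-3; chilled → 12-3-2; with added sugar → 12-3-2-1. Scheduled 4%. No special measure applies. → 4%.
Line D: prepared fish product → 12-1; frozen → 12-1-2; with no added sugar → 12-1-2-2. Scheduled 21%. Kestria agreement on 12-1-2: RVC ≥ 45% → 13% available; Kestria agreement on 12-1-2-1: 12-1-2-2 not covered; preferential 13%. → 13%.
Line E: prepared fish product → 12-1; in airtight containers → 12-1-1; with added sugar → 12-1-1-2. Scheduled 2%. anti-dumping (Zerath, 12-1): +18%; total 2% + 18% = 20%. → 20%.
Sum: 4% + 45% + 4% + 13% + 20% = 86%.

86%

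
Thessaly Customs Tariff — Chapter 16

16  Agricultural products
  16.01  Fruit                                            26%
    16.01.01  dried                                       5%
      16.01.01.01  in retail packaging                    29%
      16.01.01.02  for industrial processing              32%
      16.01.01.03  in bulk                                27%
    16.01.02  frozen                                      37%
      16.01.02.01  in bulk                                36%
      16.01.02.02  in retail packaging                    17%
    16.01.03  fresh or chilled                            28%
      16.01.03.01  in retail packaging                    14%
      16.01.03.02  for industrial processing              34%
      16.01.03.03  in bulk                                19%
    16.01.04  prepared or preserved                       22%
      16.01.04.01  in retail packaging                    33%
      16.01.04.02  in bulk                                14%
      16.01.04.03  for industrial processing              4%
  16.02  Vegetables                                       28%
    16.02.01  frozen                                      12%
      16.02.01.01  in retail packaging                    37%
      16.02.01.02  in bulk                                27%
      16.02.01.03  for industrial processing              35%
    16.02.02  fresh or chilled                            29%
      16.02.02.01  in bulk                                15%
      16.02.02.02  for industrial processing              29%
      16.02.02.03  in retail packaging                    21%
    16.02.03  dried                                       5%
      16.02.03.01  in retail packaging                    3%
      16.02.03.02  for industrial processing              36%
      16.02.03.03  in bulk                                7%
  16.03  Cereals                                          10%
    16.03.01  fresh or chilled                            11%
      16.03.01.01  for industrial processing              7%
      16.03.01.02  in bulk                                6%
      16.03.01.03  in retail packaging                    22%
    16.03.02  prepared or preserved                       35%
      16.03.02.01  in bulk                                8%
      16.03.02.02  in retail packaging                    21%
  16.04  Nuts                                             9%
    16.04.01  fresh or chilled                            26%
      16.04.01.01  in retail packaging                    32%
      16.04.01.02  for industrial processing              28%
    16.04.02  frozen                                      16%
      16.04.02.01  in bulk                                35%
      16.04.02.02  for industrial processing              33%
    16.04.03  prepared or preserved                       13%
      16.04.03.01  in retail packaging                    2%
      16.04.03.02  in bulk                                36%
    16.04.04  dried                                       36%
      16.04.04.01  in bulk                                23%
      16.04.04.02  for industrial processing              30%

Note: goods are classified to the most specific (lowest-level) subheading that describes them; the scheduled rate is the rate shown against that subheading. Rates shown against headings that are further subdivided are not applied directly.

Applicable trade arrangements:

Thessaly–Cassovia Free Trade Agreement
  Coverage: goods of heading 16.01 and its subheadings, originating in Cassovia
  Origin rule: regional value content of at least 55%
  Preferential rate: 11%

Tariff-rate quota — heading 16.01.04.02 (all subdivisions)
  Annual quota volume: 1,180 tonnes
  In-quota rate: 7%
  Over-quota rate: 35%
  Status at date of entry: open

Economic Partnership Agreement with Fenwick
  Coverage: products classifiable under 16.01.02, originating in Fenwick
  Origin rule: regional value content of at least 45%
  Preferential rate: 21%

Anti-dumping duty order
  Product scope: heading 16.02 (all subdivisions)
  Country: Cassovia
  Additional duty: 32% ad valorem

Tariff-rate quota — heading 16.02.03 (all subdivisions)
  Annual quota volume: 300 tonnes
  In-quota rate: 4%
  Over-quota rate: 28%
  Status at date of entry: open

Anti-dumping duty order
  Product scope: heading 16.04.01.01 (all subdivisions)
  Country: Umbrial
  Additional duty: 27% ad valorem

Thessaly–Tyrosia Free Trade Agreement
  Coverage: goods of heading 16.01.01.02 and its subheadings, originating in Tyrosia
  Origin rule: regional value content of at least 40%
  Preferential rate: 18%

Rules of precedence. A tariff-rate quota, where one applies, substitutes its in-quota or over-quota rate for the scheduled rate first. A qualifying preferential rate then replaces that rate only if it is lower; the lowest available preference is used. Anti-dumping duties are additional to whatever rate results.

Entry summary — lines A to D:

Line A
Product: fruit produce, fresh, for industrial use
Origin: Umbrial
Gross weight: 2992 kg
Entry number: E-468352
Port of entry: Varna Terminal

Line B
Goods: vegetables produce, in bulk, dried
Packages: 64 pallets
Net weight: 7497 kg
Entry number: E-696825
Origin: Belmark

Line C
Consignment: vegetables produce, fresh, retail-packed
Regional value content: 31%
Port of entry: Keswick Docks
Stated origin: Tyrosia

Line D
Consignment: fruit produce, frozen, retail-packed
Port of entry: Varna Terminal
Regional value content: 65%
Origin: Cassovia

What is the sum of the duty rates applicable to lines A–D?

Line A: fruit → 16.01; fresh → 16.01.03; for industrial use → 16.01.03.02. Scheduled 34%. No special measure applies. → 34%.
Line B: vegetables → 16.02; dried → 16.02.03; in bulk → 16.02.03.03. Scheduled 7%. quota on 16.02.03 open → in-quota 4%. → 4%.
Line C: vegetables → 16.02; fresh → 16.02.02; retail-packed → 16.02.02.03. Scheduled 21%. Tyrosia agreement on 16.01.01.02: 16.02.02.03 not covered. → 21%.
Line D: fruit → 16.01; frozen → 16.01.02; retail-packed → 16.01.02.02. Scheduled 17%. Cassovia agreement on 16.01: RVC ≥ 55% → 11% available; preferential 11%. → 11%.
Sum: 34% + 4% + 21% + 11% = 70%.

70%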